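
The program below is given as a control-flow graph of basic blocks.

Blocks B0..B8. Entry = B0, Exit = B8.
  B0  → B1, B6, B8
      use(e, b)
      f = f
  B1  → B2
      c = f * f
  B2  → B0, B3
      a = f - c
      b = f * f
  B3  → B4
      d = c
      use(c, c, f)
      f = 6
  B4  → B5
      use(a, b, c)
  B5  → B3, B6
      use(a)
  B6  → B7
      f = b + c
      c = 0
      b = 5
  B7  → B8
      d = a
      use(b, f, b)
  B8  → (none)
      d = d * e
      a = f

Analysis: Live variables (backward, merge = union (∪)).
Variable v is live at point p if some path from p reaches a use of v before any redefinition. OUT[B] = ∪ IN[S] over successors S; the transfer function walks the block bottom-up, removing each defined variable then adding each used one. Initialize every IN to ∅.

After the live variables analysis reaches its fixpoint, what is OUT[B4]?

Converged values:
  B0:  IN={a, b, c, d, e, f}  OUT={a, b, c, d, e, f}
  B1:  IN={d, e, f}  OUT={c, d, e, f}
  B2:  IN={c, d, e, f}  OUT={a, b, c, d, e, f}
  B3:  IN={a, b, c, e, f}  OUT={a, b, c, e, f}
  B4:  IN={a, b, c, e, f}  OUT={a, b, c, e, f}
  B5:  IN={a, b, c, e, f}  OUT={a, b, c, e, f}
  B6:  IN={a, b, c, e}  OUT={a, b, e, f}
  B7:  IN={a, b, e, f}  OUT={d, e, f}
  B8:  IN={d, e, f}  OUT={}

Merge at B4: OUT[B4] = IN[B5] = {a, b, c, e, f}

Answer: {a, b, c, e, f}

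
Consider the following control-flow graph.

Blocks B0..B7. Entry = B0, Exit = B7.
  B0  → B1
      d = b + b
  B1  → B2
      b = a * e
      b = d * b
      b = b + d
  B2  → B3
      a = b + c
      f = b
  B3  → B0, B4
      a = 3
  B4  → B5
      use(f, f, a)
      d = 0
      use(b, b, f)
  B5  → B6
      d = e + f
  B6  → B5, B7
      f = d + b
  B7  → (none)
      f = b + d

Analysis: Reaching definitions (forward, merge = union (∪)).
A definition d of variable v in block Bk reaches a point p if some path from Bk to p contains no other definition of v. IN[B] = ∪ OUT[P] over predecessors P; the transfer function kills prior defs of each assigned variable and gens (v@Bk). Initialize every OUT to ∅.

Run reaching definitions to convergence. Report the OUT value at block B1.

Per-block solution:
  B0:  IN={a@B3, b@B1, d@B0, f@B2}  OUT={a@B3, b@B1, d@B0, f@B2}
  B1:  IN={a@B3, b@B1, d@B0, f@B2}  OUT={a@B3, b@B1, d@B0, f@B2}
  B2:  IN={a@B3, b@B1, d@B0, f@B2}  OUT={a@B2, b@B1, d@B0, f@B2}
  B3:  IN={a@B2, b@B1, d@B0, f@B2}  OUT={a@B3, b@B1, d@B0, f@B2}
  B4:  IN={a@B3, b@B1, d@B0, f@B2}  OUT={a@B3, b@B1, d@B4, f@B2}
  B5:  IN={a@B3, b@B1, d@B4, d@B5, f@B2, f@B6}  OUT={a@B3, b@B1, d@B5, f@B2, f@B6}
  B6:  IN={a@B3, b@B1, d@B5, f@B2, f@B6}  OUT={a@B3, b@B1, d@B5, f@B6}
  B7:  IN={a@B3, b@B1, d@B5, f@B6}  OUT={a@B3, b@B1, d@B5, f@B7}

Merge at B1: IN[B1] = OUT[B0] = {a@B3, b@B1, d@B0, f@B2}
Applying B1's transfer function to that IN value gives OUT[B1] (row B1 above).

Answer: {a@B3, b@B1, d@B0, f@B2}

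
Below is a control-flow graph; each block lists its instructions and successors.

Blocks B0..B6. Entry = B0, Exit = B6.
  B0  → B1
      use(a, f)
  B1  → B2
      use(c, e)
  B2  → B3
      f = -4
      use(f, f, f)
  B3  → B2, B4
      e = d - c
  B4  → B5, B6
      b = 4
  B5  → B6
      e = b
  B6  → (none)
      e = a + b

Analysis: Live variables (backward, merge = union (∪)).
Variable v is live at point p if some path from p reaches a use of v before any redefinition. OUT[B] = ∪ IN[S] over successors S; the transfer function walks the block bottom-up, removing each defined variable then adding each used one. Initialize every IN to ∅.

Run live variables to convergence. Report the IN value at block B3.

Converged values:
  B0:   IN={a, c, d, e, f}   OUT={a, c, d, e}
  B1:   IN={a, c, d, e}   OUT={a, c, d}
  B2:   IN={a, c, d}   OUT={a, c, d}
  B3:   IN={a, c, d}   OUT={a, c, d}
  B4:   IN={a}   OUT={a, b}
  B5:   IN={a, b}   OUT={a, b}
  B6:   IN={a, b}   OUT={}

Merge at B3: OUT[B3] = IN[B2] ⊔ IN[B4] = {a, c, d}
Applying B3's transfer function to that OUT value gives IN[B3] (row B3 above).

Answer: {a, c, d}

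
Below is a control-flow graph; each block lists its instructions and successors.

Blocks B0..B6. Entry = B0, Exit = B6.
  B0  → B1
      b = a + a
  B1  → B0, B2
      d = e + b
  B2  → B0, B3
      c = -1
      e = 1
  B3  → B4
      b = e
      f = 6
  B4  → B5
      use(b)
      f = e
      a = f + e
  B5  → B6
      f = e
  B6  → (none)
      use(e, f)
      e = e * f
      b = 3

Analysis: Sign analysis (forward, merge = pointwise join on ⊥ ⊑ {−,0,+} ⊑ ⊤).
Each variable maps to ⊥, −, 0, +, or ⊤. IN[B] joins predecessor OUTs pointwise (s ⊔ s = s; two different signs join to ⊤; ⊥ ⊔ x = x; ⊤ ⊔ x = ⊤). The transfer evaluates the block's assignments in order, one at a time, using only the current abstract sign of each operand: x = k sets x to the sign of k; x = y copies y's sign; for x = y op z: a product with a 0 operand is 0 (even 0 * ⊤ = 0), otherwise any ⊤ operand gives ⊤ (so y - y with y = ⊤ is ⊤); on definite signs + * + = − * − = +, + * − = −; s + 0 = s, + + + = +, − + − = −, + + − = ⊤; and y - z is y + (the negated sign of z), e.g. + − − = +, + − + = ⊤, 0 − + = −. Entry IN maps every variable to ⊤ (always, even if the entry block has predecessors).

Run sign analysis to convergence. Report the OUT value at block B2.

Fixpoint table:
  B0:   IN=(all ⊤)   OUT=(all ⊤)
  B1:   IN=(all ⊤)   OUT=(all ⊤)
  B2:   IN=(all ⊤)   OUT={c:-, e:+; rest ⊤}
  B3:   IN={c:-, e:+; rest ⊤}   OUT={b:+, c:-, e:+, f:+; rest ⊤}
  B4:   IN={b:+, c:-, e:+, f:+; rest ⊤}   OUT={a:+, b:+, c:-, e:+, f:+; rest ⊤}
  B5:   IN={a:+, b:+, c:-, e:+, f:+; rest ⊤}   OUT={a:+, b:+, c:-, e:+, f:+; rest ⊤}
  B6:   IN={a:+, b:+, c:-, e:+, f:+; rest ⊤}   OUT={a:+, b:+, c:-, e:+, f:+; rest ⊤}

Merge at B2: IN[B2] = OUT[B1] = {a: ⊤, b: ⊤, c: ⊤, d: ⊤, e: ⊤, f: ⊤}
Applying B2's transfer function to that IN value gives OUT[B2] (row B2 above).

Answer: {a: ⊤, b: ⊤, c: -, d: ⊤, e: +, f: ⊤}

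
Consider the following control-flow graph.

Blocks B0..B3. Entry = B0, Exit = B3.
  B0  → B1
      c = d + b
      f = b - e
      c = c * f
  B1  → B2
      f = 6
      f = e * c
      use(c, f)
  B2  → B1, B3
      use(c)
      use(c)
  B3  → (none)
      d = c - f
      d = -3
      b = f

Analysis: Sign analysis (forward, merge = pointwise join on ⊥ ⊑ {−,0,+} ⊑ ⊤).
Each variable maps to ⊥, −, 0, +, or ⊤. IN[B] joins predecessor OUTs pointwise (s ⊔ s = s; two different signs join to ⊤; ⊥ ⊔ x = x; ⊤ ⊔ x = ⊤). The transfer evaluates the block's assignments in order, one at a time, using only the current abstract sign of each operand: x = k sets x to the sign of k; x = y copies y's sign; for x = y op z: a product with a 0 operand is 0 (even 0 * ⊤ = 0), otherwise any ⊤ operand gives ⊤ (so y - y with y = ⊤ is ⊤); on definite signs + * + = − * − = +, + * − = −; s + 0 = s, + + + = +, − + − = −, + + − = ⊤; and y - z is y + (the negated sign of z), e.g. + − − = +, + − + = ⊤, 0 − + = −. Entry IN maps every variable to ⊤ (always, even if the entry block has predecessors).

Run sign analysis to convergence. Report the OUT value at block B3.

Answer: {a: ⊤, b: ⊤, c: ⊤, d: -, e: ⊤, f: ⊤}

Trace:
Converged values:
  B0:  IN=(all ⊤)  OUT=(all ⊤)
  B1:  IN=(all ⊤)  OUT=(all ⊤)
  B2:  IN=(all ⊤)  OUT=(all ⊤)
  B3:  IN=(all ⊤)  OUT={d:-; rest ⊤}

Merge at B3: IN[B3] = OUT[B2] = {a: ⊤, b: ⊤, c: ⊤, d: ⊤, e: ⊤, f: ⊤}
Applying B3's transfer function to that IN value gives OUT[B3] (row B3 above).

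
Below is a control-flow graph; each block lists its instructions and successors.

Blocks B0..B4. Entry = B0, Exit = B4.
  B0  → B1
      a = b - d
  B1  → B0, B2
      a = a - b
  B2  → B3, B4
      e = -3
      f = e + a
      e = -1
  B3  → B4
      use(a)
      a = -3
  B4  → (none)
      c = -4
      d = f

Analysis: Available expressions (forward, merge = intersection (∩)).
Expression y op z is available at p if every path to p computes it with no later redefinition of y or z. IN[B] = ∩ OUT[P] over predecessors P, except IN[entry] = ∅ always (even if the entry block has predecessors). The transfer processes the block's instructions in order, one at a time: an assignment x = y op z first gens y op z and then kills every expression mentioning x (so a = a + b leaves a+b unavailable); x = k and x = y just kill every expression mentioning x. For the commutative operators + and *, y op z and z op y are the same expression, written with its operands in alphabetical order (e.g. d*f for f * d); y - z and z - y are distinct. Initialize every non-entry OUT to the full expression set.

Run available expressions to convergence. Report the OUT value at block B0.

Fixpoint table:
  B0:  IN={}  OUT={b-d}
  B1:  IN={b-d}  OUT={b-d}
  B2:  IN={b-d}  OUT={b-d}
  B3:  IN={b-d}  OUT={b-d}
  B4:  IN={b-d}  OUT={}

Merge at B0 (entry node, so the boundary value {} is joined with the incoming edge(s)): IN[B0] = {} ∩ OUT[B1] = {}
Applying B0's transfer function to that IN value gives OUT[B0] (row B0 above).

Answer: {b-d}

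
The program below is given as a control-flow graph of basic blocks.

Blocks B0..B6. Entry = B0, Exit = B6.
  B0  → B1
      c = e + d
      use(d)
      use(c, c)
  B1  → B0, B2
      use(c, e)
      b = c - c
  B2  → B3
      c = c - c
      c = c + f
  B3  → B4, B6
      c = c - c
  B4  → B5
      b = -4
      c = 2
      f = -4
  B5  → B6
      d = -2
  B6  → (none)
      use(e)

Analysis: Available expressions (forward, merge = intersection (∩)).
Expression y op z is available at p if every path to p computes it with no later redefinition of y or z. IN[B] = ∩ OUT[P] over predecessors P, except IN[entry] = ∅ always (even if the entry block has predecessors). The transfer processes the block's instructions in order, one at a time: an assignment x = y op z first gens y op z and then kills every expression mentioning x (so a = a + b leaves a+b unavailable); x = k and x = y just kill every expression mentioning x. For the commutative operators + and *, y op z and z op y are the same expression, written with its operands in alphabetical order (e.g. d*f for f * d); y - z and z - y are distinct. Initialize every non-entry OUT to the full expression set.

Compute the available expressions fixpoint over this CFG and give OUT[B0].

Per-block solution:
  B0:  IN={}  OUT={d+e}
  B1:  IN={d+e}  OUT={c-c, d+e}
  B2:  IN={c-c, d+e}  OUT={d+e}
  B3:  IN={d+e}  OUT={d+e}
  B4:  IN={d+e}  OUT={d+e}
  B5:  IN={d+e}  OUT={}
  B6:  IN={}  OUT={}

Merge at B0 (entry node, so the boundary value {} is joined with the incoming edge(s)): IN[B0] = {} ∩ OUT[B1] = {}
Applying B0's transfer function to that IN value gives OUT[B0] (row B0 above).

Answer: {d+e}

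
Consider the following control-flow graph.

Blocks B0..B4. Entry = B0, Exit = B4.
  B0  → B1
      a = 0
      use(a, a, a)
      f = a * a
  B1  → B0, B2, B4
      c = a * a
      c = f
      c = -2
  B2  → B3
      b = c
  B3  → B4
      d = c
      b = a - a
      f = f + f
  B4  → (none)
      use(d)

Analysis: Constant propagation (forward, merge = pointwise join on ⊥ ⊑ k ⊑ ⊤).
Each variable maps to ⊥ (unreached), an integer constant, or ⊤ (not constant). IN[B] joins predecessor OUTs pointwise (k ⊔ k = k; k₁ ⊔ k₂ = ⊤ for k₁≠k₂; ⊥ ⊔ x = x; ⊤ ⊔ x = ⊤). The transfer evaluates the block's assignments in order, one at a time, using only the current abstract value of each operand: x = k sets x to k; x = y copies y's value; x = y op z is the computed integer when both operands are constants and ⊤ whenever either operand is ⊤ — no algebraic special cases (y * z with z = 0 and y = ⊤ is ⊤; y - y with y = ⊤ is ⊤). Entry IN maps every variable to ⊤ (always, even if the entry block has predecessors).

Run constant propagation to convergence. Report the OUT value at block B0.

Converged values:
  B0: | IN=(all ⊤) | OUT={a:0, f:0; rest ⊤}
  B1: | IN={a:0, f:0; rest ⊤} | OUT={a:0, c:-2, f:0; rest ⊤}
  B2: | IN={a:0, c:-2, f:0; rest ⊤} | OUT={a:0, b:-2, c:-2, f:0; rest ⊤}
  B3: | IN={a:0, b:-2, c:-2, f:0; rest ⊤} | OUT={a:0, b:0, c:-2, d:-2, f:0; rest ⊤}
  B4: | IN={a:0, c:-2, f:0; rest ⊤} | OUT={a:0, c:-2, f:0; rest ⊤}

Merge at B0 (entry node, so the boundary value (all ⊤) is joined with the incoming edge(s)): IN[B0] = (all ⊤) ⊔ OUT[B1] = {a: ⊤, b: ⊤, c: ⊤, d: ⊤, e: ⊤, f: ⊤}
Applying B0's transfer function to that IN value gives OUT[B0] (row B0 above).

Answer: {a: 0, b: ⊤, c: ⊤, d: ⊤, e: ⊤, f: 0}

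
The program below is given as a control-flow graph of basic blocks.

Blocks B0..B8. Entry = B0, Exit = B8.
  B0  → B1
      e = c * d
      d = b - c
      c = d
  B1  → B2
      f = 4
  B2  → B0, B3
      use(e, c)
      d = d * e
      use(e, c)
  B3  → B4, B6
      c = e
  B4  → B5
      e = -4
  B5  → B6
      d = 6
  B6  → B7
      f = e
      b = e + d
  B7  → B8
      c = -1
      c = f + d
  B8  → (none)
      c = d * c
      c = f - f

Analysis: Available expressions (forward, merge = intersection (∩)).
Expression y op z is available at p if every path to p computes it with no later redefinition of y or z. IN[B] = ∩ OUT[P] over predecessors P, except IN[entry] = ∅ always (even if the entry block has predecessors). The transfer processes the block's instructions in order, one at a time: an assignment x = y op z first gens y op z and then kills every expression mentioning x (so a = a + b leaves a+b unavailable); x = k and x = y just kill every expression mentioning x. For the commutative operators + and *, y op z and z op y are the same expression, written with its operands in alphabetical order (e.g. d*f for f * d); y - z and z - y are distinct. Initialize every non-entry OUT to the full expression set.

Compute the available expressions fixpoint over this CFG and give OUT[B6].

Per-block solution:
  B0: | IN={} | OUT={}
  B1: | IN={} | OUT={}
  B2: | IN={} | OUT={}
  B3: | IN={} | OUT={}
  B4: | IN={} | OUT={}
  B5: | IN={} | OUT={}
  B6: | IN={} | OUT={d+e}
  B7: | IN={d+e} | OUT={d+e, d+f}
  B8: | IN={d+e, d+f} | OUT={d+e, d+f, f-f}

Merge at B6: IN[B6] = OUT[B3] ∩ OUT[B5] = {}
Applying B6's transfer function to that IN value gives OUT[B6] (row B6 above).

Answer: {d+e}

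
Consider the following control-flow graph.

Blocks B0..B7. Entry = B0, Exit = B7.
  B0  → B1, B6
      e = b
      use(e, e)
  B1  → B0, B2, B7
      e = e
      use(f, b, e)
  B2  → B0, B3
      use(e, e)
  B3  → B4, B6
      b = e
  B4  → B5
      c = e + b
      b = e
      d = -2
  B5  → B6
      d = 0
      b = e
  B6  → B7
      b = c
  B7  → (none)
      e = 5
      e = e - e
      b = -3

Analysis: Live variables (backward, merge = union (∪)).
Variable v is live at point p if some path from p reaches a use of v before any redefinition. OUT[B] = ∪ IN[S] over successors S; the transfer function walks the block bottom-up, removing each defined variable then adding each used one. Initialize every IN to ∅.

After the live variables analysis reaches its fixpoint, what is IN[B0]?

Per-block solution:
  B0: | IN={b, c, f} | OUT={b, c, e, f}
  B1: | IN={b, c, e, f} | OUT={b, c, e, f}
  B2: | IN={b, c, e, f} | OUT={b, c, e, f}
  B3: | IN={c, e} | OUT={b, c, e}
  B4: | IN={b, e} | OUT={c, e}
  B5: | IN={c, e} | OUT={c}
  B6: | IN={c} | OUT={}
  B7: | IN={} | OUT={}

Merge at B0: OUT[B0] = IN[B1] ⊔ IN[B6] = {b, c, e, f}
Applying B0's transfer function to that OUT value gives IN[B0] (row B0 above).

Answer: {b, c, f}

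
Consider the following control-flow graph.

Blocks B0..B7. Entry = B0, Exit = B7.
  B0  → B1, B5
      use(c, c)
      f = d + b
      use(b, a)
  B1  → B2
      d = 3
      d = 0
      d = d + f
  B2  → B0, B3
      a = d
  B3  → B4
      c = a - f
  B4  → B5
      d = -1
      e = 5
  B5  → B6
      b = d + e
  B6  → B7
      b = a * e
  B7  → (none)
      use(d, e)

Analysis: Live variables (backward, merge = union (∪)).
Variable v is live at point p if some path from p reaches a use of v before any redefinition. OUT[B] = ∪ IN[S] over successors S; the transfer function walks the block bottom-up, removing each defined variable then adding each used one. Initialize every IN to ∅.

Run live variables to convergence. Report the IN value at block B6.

Answer: {a, d, e}

Derivation:
Converged values:
  B0:   IN={a, b, c, d, e}   OUT={a, b, c, d, e, f}
  B1:   IN={b, c, e, f}   OUT={b, c, d, e, f}
  B2:   IN={b, c, d, e, f}   OUT={a, b, c, d, e, f}
  B3:   IN={a, f}   OUT={a}
  B4:   IN={a}   OUT={a, d, e}
  B5:   IN={a, d, e}   OUT={a, d, e}
  B6:   IN={a, d, e}   OUT={d, e}
  B7:   IN={d, e}   OUT={}

Merge at B6: OUT[B6] = IN[B7] = {d, e}
Applying B6's transfer function to that OUT value gives IN[B6] (row B6 above).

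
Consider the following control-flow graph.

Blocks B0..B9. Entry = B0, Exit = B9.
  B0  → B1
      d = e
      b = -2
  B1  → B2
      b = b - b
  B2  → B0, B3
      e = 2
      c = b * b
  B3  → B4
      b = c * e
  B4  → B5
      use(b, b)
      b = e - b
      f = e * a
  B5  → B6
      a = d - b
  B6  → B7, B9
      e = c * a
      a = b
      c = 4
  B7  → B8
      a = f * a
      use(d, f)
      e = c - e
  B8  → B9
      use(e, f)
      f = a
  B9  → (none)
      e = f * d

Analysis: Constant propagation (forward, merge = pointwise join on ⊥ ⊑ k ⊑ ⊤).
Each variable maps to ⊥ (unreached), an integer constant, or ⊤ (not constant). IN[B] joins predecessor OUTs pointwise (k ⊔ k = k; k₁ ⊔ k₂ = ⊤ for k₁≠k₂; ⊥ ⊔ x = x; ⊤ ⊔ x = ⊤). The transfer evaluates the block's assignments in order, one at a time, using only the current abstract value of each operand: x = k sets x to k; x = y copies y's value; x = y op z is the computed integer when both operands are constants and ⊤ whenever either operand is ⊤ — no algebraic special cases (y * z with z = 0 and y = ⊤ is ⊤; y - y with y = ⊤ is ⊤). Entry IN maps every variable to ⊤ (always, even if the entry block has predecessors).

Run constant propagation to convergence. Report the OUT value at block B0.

Answer: {a: ⊤, b: -2, c: ⊤, d: ⊤, e: ⊤, f: ⊤}

Trace:
Fixpoint table:
  B0: | IN=(all ⊤) | OUT={b:-2; rest ⊤}
  B1: | IN={b:-2; rest ⊤} | OUT={b:0; rest ⊤}
  B2: | IN={b:0; rest ⊤} | OUT={b:0, c:0, e:2; rest ⊤}
  B3: | IN={b:0, c:0, e:2; rest ⊤} | OUT={b:0, c:0, e:2; rest ⊤}
  B4: | IN={b:0, c:0, e:2; rest ⊤} | OUT={b:2, c:0, e:2; rest ⊤}
  B5: | IN={b:2, c:0, e:2; rest ⊤} | OUT={b:2, c:0, e:2; rest ⊤}
  B6: | IN={b:2, c:0, e:2; rest ⊤} | OUT={a:2, b:2, c:4; rest ⊤}
  B7: | IN={a:2, b:2, c:4; rest ⊤} | OUT={b:2, c:4; rest ⊤}
  B8: | IN={b:2, c:4; rest ⊤} | OUT={b:2, c:4; rest ⊤}
  B9: | IN={b:2, c:4; rest ⊤} | OUT={b:2, c:4; rest ⊤}

Merge at B0 (entry node, so the boundary value (all ⊤) is joined with the incoming edge(s)): IN[B0] = (all ⊤) ⊔ OUT[B2] = {a: ⊤, b: ⊤, c: ⊤, d: ⊤, e: ⊤, f: ⊤}
Applying B0's transfer function to that IN value gives OUT[B0] (row B0 above).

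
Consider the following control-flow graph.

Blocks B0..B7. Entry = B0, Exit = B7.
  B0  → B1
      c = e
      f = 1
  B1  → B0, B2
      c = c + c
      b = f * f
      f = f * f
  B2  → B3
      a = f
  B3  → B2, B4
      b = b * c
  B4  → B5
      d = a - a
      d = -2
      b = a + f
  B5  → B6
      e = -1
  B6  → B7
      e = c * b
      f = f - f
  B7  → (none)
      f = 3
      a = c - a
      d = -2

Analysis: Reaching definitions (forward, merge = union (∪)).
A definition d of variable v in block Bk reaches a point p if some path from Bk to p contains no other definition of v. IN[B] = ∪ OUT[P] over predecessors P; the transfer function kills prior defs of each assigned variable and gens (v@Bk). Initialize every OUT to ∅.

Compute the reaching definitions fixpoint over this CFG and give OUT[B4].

Fixpoint table:
  B0:   IN={b@B1, c@B1, f@B1}   OUT={b@B1, c@B0, f@B0}
  B1:   IN={b@B1, c@B0, f@B0}   OUT={b@B1, c@B1, f@B1}
  B2:   IN={a@B2, b@B1, b@B3, c@B1, f@B1}   OUT={a@B2, b@B1, b@B3, c@B1, f@B1}
  B3:   IN={a@B2, b@B1, b@B3, c@B1, f@B1}   OUT={a@B2, b@B3, c@B1, f@B1}
  B4:   IN={a@B2, b@B3, c@B1, f@B1}   OUT={a@B2, b@B4, c@B1, d@B4, f@B1}
  B5:   IN={a@B2, b@B4, c@B1, d@B4, f@B1}   OUT={a@B2, b@B4, c@B1, d@B4, e@B5, f@B1}
  B6:   IN={a@B2, b@B4, c@B1, d@B4, e@B5, f@B1}   OUT={a@B2, b@B4, c@B1, d@B4, e@B6, f@B6}
  B7:   IN={a@B2, b@B4, c@B1, d@B4, e@B6, f@B6}   OUT={a@B7, b@B4, c@B1, d@B7, e@B6, f@B7}

Merge at B4: IN[B4] = OUT[B3] = {a@B2, b@B3, c@B1, f@B1}
Applying B4's transfer function to that IN value gives OUT[B4] (row B4 above).

Answer: {a@B2, b@B4, c@B1, d@B4, f@B1}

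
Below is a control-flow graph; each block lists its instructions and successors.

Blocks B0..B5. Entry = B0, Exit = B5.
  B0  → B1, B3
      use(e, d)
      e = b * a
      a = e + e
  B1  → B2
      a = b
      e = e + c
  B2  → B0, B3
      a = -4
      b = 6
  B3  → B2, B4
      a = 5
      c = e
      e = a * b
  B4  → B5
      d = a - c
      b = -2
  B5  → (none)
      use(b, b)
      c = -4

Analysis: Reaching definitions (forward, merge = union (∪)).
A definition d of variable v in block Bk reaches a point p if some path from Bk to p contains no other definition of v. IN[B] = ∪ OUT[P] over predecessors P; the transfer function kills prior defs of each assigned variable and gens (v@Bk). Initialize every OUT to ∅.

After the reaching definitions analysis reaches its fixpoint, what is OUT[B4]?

Answer: {a@B3, b@B4, c@B3, d@B4, e@B3}

Working:
Converged values:
  B0:   IN={a@B2, b@B2, c@B3, e@B1, e@B3}   OUT={a@B0, b@B2, c@B3, e@B0}
  B1:   IN={a@B0, b@B2, c@B3, e@B0}   OUT={a@B1, b@B2, c@B3, e@B1}
  B2:   IN={a@B1, a@B3, b@B2, c@B3, e@B1, e@B3}   OUT={a@B2, b@B2, c@B3, e@B1, e@B3}
  B3:   IN={a@B0, a@B2, b@B2, c@B3, e@B0, e@B1, e@B3}   OUT={a@B3, b@B2, c@B3, e@B3}
  B4:   IN={a@B3, b@B2, c@B3, e@B3}   OUT={a@B3, b@B4, c@B3, d@B4, e@B3}
  B5:   IN={a@B3, b@B4, c@B3, d@B4, e@B3}   OUT={a@B3, b@B4, c@B5, d@B4, e@B3}

Merge at B4: IN[B4] = OUT[B3] = {a@B3, b@B2, c@B3, e@B3}
Applying B4's transfer function to that IN value gives OUT[B4] (row B4 above).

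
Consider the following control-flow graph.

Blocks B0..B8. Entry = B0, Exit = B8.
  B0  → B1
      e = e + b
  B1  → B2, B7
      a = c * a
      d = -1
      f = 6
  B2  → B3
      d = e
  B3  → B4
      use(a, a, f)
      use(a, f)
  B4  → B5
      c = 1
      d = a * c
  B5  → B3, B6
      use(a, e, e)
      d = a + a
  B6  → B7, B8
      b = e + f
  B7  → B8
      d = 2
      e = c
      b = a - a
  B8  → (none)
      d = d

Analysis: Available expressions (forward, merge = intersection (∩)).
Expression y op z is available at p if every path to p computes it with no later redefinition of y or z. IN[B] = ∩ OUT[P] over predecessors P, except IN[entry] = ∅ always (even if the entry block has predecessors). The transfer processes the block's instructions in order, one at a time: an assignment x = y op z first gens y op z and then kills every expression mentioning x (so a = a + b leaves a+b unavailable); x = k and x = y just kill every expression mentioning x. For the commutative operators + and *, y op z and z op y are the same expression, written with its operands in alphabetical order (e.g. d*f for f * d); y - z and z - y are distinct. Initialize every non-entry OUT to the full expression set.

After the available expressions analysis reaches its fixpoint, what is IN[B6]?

Answer: {a*c, a+a}

Trace:
Converged values:
  B0:   IN={}   OUT={}
  B1:   IN={}   OUT={}
  B2:   IN={}   OUT={}
  B3:   IN={}   OUT={}
  B4:   IN={}   OUT={a*c}
  B5:   IN={a*c}   OUT={a*c, a+a}
  B6:   IN={a*c, a+a}   OUT={a*c, a+a, e+f}
  B7:   IN={}   OUT={a-a}
  B8:   IN={}   OUT={}

Merge at B6: IN[B6] = OUT[B5] = {a*c, a+a}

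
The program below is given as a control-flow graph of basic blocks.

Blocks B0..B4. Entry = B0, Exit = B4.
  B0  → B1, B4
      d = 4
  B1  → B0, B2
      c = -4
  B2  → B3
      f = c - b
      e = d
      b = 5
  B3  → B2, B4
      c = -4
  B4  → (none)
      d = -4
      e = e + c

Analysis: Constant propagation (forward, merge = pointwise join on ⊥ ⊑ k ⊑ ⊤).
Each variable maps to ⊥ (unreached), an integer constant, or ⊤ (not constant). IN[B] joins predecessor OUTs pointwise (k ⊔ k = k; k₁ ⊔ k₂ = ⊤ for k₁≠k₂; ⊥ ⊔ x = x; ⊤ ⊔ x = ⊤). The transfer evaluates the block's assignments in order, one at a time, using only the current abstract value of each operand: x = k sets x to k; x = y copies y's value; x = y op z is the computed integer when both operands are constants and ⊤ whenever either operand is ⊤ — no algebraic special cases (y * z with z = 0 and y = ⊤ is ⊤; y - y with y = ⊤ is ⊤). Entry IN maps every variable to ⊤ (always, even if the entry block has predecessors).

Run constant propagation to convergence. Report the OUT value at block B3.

Answer: {a: ⊤, b: 5, c: -4, d: 4, e: 4, f: ⊤}

Derivation:
Per-block solution:
  B0:   IN=(all ⊤)   OUT={d:4; rest ⊤}
  B1:   IN={d:4; rest ⊤}   OUT={c:-4, d:4; rest ⊤}
  B2:   IN={c:-4, d:4; rest ⊤}   OUT={b:5, c:-4, d:4, e:4; rest ⊤}
  B3:   IN={b:5, c:-4, d:4, e:4; rest ⊤}   OUT={b:5, c:-4, d:4, e:4; rest ⊤}
  B4:   IN={d:4; rest ⊤}   OUT={d:-4; rest ⊤}

Merge at B3: IN[B3] = OUT[B2] = {a: ⊤, b: 5, c: -4, d: 4, e: 4, f: ⊤}
Applying B3's transfer function to that IN value gives OUT[B3] (row B3 above).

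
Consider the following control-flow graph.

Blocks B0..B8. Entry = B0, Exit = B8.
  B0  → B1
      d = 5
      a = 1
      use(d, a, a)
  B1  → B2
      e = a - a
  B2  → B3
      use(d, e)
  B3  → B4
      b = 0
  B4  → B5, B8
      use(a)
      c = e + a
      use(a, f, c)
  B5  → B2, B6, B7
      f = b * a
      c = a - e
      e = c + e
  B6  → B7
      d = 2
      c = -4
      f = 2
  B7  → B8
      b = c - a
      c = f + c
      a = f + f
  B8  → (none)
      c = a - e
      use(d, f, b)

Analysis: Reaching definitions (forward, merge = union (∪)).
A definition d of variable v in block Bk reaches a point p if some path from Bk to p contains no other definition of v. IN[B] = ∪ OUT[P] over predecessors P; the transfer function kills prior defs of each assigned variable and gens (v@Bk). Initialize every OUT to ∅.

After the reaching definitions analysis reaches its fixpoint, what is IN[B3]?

Answer: {a@B0, b@B3, c@B5, d@B0, e@B1, e@B5, f@B5}

Working:
Per-block solution:
  B0:  IN={}  OUT={a@B0, d@B0}
  B1:  IN={a@B0, d@B0}  OUT={a@B0, d@B0, e@B1}
  B2:  IN={a@B0, b@B3, c@B5, d@B0, e@B1, e@B5, f@B5}  OUT={a@B0, b@B3, c@B5, d@B0, e@B1, e@B5, f@B5}
  B3:  IN={a@B0, b@B3, c@B5, d@B0, e@B1, e@B5, f@B5}  OUT={a@B0, b@B3, c@B5, d@B0, e@B1, e@B5, f@B5}
  B4:  IN={a@B0, b@B3, c@B5, d@B0, e@B1, e@B5, f@B5}  OUT={a@B0, b@B3, c@B4, d@B0, e@B1, e@B5, f@B5}
  B5:  IN={a@B0, b@B3, c@B4, d@B0, e@B1, e@B5, f@B5}  OUT={a@B0, b@B3, c@B5, d@B0, e@B5, f@B5}
  B6:  IN={a@B0, b@B3, c@B5, d@B0, e@B5, f@B5}  OUT={a@B0, b@B3, c@B6, d@B6, e@B5, f@B6}
  B7:  IN={a@B0, b@B3, c@B5, c@B6, d@B0, d@B6, e@B5, f@B5, f@B6}  OUT={a@B7, b@B7, c@B7, d@B0, d@B6, e@B5, f@B5, f@B6}
  B8:  IN={a@B0, a@B7, b@B3, b@B7, c@B4, c@B7, d@B0, d@B6, e@B1, e@B5, f@B5, f@B6}  OUT={a@B0, a@B7, b@B3, b@B7, c@B8, d@B0, d@B6, e@B1, e@B5, f@B5, f@B6}

Merge at B3: IN[B3] = OUT[B2] = {a@B0, b@B3, c@B5, d@B0, e@B1, e@B5, f@B5}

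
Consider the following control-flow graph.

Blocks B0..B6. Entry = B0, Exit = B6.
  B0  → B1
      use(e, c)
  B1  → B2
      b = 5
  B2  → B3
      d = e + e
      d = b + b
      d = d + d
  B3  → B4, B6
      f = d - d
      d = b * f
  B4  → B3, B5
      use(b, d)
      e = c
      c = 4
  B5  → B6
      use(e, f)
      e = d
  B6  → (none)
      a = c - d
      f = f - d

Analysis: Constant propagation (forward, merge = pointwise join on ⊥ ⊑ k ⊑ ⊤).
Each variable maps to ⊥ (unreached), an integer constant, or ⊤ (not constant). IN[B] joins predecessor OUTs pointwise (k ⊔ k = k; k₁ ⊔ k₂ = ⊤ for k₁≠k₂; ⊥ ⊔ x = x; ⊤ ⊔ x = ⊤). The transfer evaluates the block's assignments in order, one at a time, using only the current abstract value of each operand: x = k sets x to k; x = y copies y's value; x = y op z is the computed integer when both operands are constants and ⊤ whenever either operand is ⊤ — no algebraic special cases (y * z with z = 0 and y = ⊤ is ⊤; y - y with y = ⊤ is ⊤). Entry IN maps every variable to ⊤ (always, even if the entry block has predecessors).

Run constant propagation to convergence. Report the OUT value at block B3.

Answer: {a: ⊤, b: 5, c: ⊤, d: ⊤, e: ⊤, f: ⊤}

Working:
Converged values:
  B0:  IN=(all ⊤)  OUT=(all ⊤)
  B1:  IN=(all ⊤)  OUT={b:5; rest ⊤}
  B2:  IN={b:5; rest ⊤}  OUT={b:5, d:20; rest ⊤}
  B3:  IN={b:5; rest ⊤}  OUT={b:5; rest ⊤}
  B4:  IN={b:5; rest ⊤}  OUT={b:5, c:4; rest ⊤}
  B5:  IN={b:5, c:4; rest ⊤}  OUT={b:5, c:4; rest ⊤}
  B6:  IN={b:5; rest ⊤}  OUT={b:5; rest ⊤}

Merge at B3: IN[B3] = OUT[B2] ⊔ OUT[B4] = {a: ⊤, b: 5, c: ⊤, d: ⊤, e: ⊤, f: ⊤}
Applying B3's transfer function to that IN value gives OUT[B3] (row B3 above).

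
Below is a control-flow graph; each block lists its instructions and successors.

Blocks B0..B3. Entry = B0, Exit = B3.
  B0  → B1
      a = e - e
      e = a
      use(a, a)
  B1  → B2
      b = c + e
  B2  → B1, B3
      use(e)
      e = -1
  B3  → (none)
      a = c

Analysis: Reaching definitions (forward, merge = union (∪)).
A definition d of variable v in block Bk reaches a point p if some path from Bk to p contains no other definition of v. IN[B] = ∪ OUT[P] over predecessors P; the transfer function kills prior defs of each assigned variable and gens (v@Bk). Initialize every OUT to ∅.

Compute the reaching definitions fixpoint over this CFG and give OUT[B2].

Answer: {a@B0, b@B1, e@B2}

Working:
Fixpoint table:
  B0:  IN={}  OUT={a@B0, e@B0}
  B1:  IN={a@B0, b@B1, e@B0, e@B2}  OUT={a@B0, b@B1, e@B0, e@B2}
  B2:  IN={a@B0, b@B1, e@B0, e@B2}  OUT={a@B0, b@B1, e@B2}
  B3:  IN={a@B0, b@B1, e@B2}  OUT={a@B3, b@B1, e@B2}

Merge at B2: IN[B2] = OUT[B1] = {a@B0, b@B1, e@B0, e@B2}
Applying B2's transfer function to that IN value gives OUT[B2] (row B2 above).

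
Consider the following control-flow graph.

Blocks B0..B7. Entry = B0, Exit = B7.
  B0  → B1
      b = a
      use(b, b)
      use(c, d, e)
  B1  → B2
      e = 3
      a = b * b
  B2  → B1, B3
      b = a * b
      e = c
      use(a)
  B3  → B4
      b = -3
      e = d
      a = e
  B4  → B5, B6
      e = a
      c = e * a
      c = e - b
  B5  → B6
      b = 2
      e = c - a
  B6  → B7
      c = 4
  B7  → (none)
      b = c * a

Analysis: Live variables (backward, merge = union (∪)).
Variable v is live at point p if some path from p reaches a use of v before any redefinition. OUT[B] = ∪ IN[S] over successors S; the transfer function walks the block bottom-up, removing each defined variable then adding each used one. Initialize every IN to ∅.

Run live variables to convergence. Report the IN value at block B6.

Answer: {a}

Working:
Per-block solution:
  B0:  IN={a, c, d, e}  OUT={b, c, d}
  B1:  IN={b, c, d}  OUT={a, b, c, d}
  B2:  IN={a, b, c, d}  OUT={b, c, d}
  B3:  IN={d}  OUT={a, b}
  B4:  IN={a, b}  OUT={a, c}
  B5:  IN={a, c}  OUT={a}
  B6:  IN={a}  OUT={a, c}
  B7:  IN={a, c}  OUT={}

Merge at B6: OUT[B6] = IN[B7] = {a, c}
Applying B6's transfer function to that OUT value gives IN[B6] (row B6 above).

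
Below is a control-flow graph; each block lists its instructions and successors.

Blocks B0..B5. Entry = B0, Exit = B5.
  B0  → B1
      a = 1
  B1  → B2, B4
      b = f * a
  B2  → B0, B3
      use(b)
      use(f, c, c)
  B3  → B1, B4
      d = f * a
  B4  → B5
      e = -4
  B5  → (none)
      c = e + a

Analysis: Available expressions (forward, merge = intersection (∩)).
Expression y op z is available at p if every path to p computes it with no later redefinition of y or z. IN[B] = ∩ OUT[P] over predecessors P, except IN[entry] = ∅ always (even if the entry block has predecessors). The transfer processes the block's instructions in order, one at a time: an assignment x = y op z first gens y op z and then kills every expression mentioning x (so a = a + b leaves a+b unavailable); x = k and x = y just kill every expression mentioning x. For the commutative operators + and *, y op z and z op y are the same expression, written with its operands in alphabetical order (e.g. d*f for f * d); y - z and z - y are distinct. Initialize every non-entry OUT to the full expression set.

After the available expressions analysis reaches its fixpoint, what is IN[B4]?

Converged values:
  B0:   IN={}   OUT={}
  B1:   IN={}   OUT={a*f}
  B2:   IN={a*f}   OUT={a*f}
  B3:   IN={a*f}   OUT={a*f}
  B4:   IN={a*f}   OUT={a*f}
  B5:   IN={a*f}   OUT={a*f, a+e}

Merge at B4: IN[B4] = OUT[B1] ∩ OUT[B3] = {a*f}

Answer: {a*f}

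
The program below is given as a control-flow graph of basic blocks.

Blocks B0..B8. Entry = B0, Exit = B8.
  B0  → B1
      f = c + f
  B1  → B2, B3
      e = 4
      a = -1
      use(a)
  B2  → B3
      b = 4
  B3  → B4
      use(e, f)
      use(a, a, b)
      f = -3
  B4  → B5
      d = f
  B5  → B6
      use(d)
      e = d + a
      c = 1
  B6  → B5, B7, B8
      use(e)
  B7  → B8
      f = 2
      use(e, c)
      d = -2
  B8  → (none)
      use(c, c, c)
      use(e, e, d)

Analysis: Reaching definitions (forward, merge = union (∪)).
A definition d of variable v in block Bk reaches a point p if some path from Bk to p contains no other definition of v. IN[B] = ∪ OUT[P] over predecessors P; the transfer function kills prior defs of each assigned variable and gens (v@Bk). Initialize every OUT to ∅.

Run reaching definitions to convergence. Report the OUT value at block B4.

Answer: {a@B1, b@B2, d@B4, e@B1, f@B3}

Trace:
Converged values:
  B0:  IN={}  OUT={f@B0}
  B1:  IN={f@B0}  OUT={a@B1, e@B1, f@B0}
  B2:  IN={a@B1, e@B1, f@B0}  OUT={a@B1, b@B2, e@B1, f@B0}
  B3:  IN={a@B1, b@B2, e@B1, f@B0}  OUT={a@B1, b@B2, e@B1, f@B3}
  B4:  IN={a@B1, b@B2, e@B1, f@B3}  OUT={a@B1, b@B2, d@B4, e@B1, f@B3}
  B5:  IN={a@B1, b@B2, c@B5, d@B4, e@B1, e@B5, f@B3}  OUT={a@B1, b@B2, c@B5, d@B4, e@B5, f@B3}
  B6:  IN={a@B1, b@B2, c@B5, d@B4, e@B5, f@B3}  OUT={a@B1, b@B2, c@B5, d@B4, e@B5, f@B3}
  B7:  IN={a@B1, b@B2, c@B5, d@B4, e@B5, f@B3}  OUT={a@B1, b@B2, c@B5, d@B7, e@B5, f@B7}
  B8:  IN={a@B1, b@B2, c@B5, d@B4, d@B7, e@B5, f@B3, f@B7}  OUT={a@B1, b@B2, c@B5, d@B4, d@B7, e@B5, f@B3, f@B7}

Merge at B4: IN[B4] = OUT[B3] = {a@B1, b@B2, e@B1, f@B3}
Applying B4's transfer function to that IN value gives OUT[B4] (row B4 above).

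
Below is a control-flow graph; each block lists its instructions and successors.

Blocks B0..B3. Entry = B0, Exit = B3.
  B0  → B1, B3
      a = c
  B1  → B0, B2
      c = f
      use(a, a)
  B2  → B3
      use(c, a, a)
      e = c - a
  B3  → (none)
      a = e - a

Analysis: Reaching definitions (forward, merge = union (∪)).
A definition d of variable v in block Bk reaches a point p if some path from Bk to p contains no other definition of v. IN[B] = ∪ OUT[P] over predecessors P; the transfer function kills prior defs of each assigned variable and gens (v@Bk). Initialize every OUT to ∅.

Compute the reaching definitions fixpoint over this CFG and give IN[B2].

Answer: {a@B0, c@B1}

Working:
Converged values:
  B0: | IN={a@B0, c@B1} | OUT={a@B0, c@B1}
  B1: | IN={a@B0, c@B1} | OUT={a@B0, c@B1}
  B2: | IN={a@B0, c@B1} | OUT={a@B0, c@B1, e@B2}
  B3: | IN={a@B0, c@B1, e@B2} | OUT={a@B3, c@B1, e@B2}

Merge at B2: IN[B2] = OUT[B1] = {a@B0, c@B1}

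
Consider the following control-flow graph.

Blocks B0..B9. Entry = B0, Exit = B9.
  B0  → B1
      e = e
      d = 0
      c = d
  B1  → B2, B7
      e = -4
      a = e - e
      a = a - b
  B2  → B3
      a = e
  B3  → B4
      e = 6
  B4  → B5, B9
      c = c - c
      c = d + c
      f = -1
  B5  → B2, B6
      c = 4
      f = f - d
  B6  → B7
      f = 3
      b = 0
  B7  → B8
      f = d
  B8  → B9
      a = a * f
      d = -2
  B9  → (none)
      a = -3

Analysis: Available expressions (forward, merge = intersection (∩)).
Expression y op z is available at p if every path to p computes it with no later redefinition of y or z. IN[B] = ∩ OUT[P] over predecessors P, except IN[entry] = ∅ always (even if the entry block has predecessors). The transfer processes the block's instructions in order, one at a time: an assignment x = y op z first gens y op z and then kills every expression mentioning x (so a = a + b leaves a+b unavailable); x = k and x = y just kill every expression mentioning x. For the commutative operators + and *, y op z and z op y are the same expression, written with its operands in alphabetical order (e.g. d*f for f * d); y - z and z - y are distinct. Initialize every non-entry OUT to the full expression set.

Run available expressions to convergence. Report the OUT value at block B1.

Converged values:
  B0:   IN={}   OUT={}
  B1:   IN={}   OUT={e-e}
  B2:   IN={}   OUT={}
  B3:   IN={}   OUT={}
  B4:   IN={}   OUT={}
  B5:   IN={}   OUT={}
  B6:   IN={}   OUT={}
  B7:   IN={}   OUT={}
  B8:   IN={}   OUT={}
  B9:   IN={}   OUT={}

Merge at B1: IN[B1] = OUT[B0] = {}
Applying B1's transfer function to that IN value gives OUT[B1] (row B1 above).

Answer: {e-e}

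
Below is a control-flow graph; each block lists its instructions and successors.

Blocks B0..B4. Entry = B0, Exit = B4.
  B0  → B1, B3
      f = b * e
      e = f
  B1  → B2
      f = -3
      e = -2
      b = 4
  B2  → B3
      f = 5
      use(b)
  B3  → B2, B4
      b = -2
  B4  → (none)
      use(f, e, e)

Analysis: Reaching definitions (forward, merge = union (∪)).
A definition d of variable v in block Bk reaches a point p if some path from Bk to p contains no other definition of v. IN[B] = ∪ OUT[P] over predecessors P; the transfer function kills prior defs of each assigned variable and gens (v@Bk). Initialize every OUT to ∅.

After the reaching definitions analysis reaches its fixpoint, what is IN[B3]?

Answer: {b@B1, b@B3, e@B0, e@B1, f@B0, f@B2}

Working:
Converged values:
  B0:   IN={}   OUT={e@B0, f@B0}
  B1:   IN={e@B0, f@B0}   OUT={b@B1, e@B1, f@B1}
  B2:   IN={b@B1, b@B3, e@B0, e@B1, f@B0, f@B1, f@B2}   OUT={b@B1, b@B3, e@B0, e@B1, f@B2}
  B3:   IN={b@B1, b@B3, e@B0, e@B1, f@B0, f@B2}   OUT={b@B3, e@B0, e@B1, f@B0, f@B2}
  B4:   IN={b@B3, e@B0, e@B1, f@B0, f@B2}   OUT={b@B3, e@B0, e@B1, f@B0, f@B2}

Merge at B3: IN[B3] = OUT[B0] ⊔ OUT[B2] = {b@B1, b@B3, e@B0, e@B1, f@B0, f@B2}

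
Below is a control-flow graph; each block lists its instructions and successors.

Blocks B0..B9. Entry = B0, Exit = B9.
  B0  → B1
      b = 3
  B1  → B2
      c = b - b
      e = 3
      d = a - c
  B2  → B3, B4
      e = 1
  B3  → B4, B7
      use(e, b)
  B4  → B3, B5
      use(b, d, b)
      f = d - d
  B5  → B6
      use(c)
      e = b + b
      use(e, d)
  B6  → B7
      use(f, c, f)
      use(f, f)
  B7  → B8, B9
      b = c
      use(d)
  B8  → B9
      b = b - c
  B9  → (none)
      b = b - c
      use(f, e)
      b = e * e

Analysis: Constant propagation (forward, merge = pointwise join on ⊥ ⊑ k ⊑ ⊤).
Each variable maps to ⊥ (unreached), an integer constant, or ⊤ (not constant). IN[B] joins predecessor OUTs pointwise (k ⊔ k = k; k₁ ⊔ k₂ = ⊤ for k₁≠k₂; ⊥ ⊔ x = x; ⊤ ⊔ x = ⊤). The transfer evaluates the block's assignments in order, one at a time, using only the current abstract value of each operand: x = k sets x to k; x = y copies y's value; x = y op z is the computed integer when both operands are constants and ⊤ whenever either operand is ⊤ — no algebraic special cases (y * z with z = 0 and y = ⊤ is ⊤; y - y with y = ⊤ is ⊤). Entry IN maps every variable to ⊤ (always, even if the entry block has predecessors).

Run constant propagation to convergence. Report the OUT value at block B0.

Fixpoint table:
  B0:   IN=(all ⊤)   OUT={b:3; rest ⊤}
  B1:   IN={b:3; rest ⊤}   OUT={b:3, c:0, e:3; rest ⊤}
  B2:   IN={b:3, c:0, e:3; rest ⊤}   OUT={b:3, c:0, e:1; rest ⊤}
  B3:   IN={b:3, c:0, e:1; rest ⊤}   OUT={b:3, c:0, e:1; rest ⊤}
  B4:   IN={b:3, c:0, e:1; rest ⊤}   OUT={b:3, c:0, e:1; rest ⊤}
  B5:   IN={b:3, c:0, e:1; rest ⊤}   OUT={b:3, c:0, e:6; rest ⊤}
  B6:   IN={b:3, c:0, e:6; rest ⊤}   OUT={b:3, c:0, e:6; rest ⊤}
  B7:   IN={b:3, c:0; rest ⊤}   OUT={b:0, c:0; rest ⊤}
  B8:   IN={b:0, c:0; rest ⊤}   OUT={b:0, c:0; rest ⊤}
  B9:   IN={b:0, c:0; rest ⊤}   OUT={c:0; rest ⊤}

B0 is the boundary node: IN[B0] = {a: ⊤, b: ⊤, c: ⊤, d: ⊤, e: ⊤, f: ⊤}
Applying B0's transfer function to that IN value gives OUT[B0] (row B0 above).

Answer: {a: ⊤, b: 3, c: ⊤, d: ⊤, e: ⊤, f: ⊤}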